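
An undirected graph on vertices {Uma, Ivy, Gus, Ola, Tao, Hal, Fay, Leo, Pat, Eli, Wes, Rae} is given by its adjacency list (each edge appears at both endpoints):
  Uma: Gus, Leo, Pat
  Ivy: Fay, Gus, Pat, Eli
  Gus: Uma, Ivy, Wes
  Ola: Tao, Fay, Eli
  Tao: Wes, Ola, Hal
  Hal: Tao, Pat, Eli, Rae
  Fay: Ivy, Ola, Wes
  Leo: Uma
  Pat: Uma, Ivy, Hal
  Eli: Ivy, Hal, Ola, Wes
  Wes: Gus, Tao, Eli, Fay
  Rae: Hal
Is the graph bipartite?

Yes

Color {Gus, Tao, Fay, Leo, Pat, Eli, Rae} black and {Uma, Ivy, Ola, Hal, Wes} white. No edge joins two same-colored vertices, so the graph is bipartite.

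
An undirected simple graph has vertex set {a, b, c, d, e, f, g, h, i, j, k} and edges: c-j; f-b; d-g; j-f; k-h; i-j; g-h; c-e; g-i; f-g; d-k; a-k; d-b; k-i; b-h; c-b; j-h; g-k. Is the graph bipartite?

No

h-g-k-h is an odd cycle (length 3), and a bipartite graph can contain only even cycles.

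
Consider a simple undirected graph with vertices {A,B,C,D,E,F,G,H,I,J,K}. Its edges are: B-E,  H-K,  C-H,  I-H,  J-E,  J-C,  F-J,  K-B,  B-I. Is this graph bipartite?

Partition the vertices as {A, C, D, E, F, G, I, K} vs {B, H, J}. Each listed edge has one endpoint in each part, so the graph is bipartite.

Yes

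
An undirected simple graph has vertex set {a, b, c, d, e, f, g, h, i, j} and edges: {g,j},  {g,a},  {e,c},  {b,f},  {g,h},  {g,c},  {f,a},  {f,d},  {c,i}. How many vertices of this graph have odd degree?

8

Degrees: a:2, b:1, c:3, d:1, e:1, f:3, g:4, h:1, i:1, j:1
Odd-degree vertices: b, c, d, e, f, h, i, j.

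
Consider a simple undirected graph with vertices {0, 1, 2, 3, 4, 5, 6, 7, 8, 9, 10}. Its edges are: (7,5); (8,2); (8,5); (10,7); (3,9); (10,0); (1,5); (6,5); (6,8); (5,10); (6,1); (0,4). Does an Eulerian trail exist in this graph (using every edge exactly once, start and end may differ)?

No

Degrees: 0:2, 1:2, 2:1, 3:1, 4:1, 5:5, 6:3, 7:2, 8:3, 9:1, 10:3
Odd-degree vertices: 2, 3, 4, 5, 6, 8, 9, 10 (8 total).
An Eulerian trail requires 0 or 2 odd-degree vertices; here there are 8.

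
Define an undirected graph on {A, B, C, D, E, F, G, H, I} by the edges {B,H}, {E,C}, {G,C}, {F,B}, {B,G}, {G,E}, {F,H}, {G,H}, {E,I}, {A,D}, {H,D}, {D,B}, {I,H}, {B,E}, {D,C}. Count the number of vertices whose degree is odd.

4

Degrees: A:1, B:5, C:3, D:4, E:4, F:2, G:4, H:5, I:2
Odd-degree vertices: A, B, C, H.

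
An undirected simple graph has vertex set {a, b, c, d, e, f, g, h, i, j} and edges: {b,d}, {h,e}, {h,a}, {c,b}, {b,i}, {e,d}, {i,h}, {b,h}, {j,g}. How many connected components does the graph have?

Component: {f}
Component: {g, j}
Component: {a, b, c, d, e, h, i}

3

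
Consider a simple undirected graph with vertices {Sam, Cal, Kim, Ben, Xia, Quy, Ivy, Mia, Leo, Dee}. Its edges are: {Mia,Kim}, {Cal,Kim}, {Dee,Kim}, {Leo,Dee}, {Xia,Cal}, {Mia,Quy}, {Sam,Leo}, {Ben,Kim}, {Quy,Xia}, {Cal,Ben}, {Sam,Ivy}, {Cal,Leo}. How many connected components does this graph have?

1

Component: {Sam, Cal, Kim, Ben, Xia, Quy, Ivy, Mia, Leo, Dee}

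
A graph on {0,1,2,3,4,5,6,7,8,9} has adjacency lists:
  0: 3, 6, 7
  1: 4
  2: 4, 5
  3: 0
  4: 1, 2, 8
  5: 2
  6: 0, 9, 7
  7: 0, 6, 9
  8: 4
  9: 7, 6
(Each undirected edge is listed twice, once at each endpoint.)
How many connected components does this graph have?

Component: {0, 3, 6, 7, 9}
Component: {1, 2, 4, 5, 8}

2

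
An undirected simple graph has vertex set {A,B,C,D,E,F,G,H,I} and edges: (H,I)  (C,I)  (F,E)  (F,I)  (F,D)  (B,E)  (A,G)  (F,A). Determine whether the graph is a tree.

Yes

The graph has 9 vertices and 8 edges.
It is connected with exactly 8 edges, hence acyclic — it is a tree.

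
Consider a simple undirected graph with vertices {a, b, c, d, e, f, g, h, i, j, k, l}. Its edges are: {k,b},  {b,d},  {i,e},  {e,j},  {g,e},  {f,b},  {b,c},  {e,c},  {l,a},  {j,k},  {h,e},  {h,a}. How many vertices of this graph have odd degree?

Degrees: a:2, b:4, c:2, d:1, e:5, f:1, g:1, h:2, i:1, j:2, k:2, l:1
Odd-degree vertices: d, e, f, g, i, l.

6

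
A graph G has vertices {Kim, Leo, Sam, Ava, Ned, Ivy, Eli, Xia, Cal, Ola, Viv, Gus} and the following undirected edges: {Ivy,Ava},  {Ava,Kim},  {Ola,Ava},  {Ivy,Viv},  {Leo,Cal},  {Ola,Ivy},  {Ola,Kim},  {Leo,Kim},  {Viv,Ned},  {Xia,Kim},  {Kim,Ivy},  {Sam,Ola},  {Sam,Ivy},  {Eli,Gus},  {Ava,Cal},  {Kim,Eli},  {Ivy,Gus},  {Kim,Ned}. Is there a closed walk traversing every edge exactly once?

Degrees: Kim:7, Leo:2, Sam:2, Ava:4, Ned:2, Ivy:6, Eli:2, Xia:1, Cal:2, Ola:4, Viv:2, Gus:2
Vertices with odd degree: Kim, Xia. An Eulerian circuit requires all degrees even.

No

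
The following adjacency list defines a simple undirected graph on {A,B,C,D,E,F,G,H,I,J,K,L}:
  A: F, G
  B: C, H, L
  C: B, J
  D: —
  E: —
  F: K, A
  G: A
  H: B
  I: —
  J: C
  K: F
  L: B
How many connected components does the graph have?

Component: {D}
Component: {E}
Component: {I}
Component: {A, F, G, K}
Component: {B, C, H, J, L}

5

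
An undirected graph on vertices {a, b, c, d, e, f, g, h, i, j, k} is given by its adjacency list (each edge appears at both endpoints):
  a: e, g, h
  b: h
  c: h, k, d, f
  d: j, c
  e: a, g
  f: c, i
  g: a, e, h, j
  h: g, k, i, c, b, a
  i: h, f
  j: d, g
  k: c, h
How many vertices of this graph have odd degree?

Degrees: a:3, b:1, c:4, d:2, e:2, f:2, g:4, h:6, i:2, j:2, k:2
Odd-degree vertices: a, b.

2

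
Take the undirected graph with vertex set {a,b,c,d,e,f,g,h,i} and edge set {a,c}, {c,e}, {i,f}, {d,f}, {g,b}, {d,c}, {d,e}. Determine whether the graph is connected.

Component: {h}
Component: {b, g}
Component: {a, c, d, e, f, i}
There are 3 separate components, so the graph is not connected.

No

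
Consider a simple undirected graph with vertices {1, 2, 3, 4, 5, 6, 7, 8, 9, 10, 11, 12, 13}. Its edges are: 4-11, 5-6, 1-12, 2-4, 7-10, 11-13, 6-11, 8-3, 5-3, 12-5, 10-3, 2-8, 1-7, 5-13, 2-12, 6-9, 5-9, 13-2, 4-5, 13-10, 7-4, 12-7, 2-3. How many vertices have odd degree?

Degrees: 1:2, 2:5, 3:4, 4:4, 5:6, 6:3, 7:4, 8:2, 9:2, 10:3, 11:3, 12:4, 13:4
Odd-degree vertices: 2, 6, 10, 11.

4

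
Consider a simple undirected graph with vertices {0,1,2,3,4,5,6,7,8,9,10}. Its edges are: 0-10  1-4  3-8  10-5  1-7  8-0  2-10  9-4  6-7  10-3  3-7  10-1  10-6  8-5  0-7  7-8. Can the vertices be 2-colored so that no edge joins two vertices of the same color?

3-8-7-3 is an odd cycle (length 3), and a bipartite graph can contain only even cycles.

No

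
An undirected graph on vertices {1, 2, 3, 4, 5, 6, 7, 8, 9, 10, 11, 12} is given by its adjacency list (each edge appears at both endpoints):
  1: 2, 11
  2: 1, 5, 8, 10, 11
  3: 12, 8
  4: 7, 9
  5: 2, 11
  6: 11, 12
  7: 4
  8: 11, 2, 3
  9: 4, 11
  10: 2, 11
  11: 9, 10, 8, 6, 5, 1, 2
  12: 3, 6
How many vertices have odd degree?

4

Degrees: 1:2, 2:5, 3:2, 4:2, 5:2, 6:2, 7:1, 8:3, 9:2, 10:2, 11:7, 12:2
Odd-degree vertices: 2, 7, 8, 11.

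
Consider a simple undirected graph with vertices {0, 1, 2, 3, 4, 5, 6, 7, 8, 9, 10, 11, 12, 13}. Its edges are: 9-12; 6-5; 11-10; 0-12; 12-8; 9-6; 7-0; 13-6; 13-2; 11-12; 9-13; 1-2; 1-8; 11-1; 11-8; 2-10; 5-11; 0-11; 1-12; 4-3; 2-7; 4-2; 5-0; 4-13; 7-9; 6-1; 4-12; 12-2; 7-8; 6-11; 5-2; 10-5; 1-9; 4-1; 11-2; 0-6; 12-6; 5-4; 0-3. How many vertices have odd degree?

4

Degrees: 0:6, 1:7, 2:8, 3:2, 4:6, 5:6, 6:7, 7:4, 8:4, 9:5, 10:3, 11:8, 12:8, 13:4
Odd-degree vertices: 1, 6, 9, 10.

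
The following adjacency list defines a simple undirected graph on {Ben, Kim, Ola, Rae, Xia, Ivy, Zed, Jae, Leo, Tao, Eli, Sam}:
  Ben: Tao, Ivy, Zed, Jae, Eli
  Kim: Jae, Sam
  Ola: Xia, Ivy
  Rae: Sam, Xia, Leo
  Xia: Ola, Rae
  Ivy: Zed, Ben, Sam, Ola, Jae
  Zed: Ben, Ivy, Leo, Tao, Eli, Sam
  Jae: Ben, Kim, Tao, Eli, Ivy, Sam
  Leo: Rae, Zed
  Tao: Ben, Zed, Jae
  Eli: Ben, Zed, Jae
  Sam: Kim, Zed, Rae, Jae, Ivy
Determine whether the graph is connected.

Yes

A breadth-first search from Ben visits Ben, Jae, Tao, Eli, Ivy, Zed, Kim, Sam, Ola, Leo, Rae, Xia — all 12 vertices — so the graph is connected.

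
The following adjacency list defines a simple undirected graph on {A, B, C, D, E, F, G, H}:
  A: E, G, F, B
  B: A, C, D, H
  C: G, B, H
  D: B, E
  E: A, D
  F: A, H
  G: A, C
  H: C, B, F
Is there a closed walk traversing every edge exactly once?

No

Degrees: A:4, B:4, C:3, D:2, E:2, F:2, G:2, H:3
Vertices with odd degree: C, H. An Eulerian circuit requires all degrees even.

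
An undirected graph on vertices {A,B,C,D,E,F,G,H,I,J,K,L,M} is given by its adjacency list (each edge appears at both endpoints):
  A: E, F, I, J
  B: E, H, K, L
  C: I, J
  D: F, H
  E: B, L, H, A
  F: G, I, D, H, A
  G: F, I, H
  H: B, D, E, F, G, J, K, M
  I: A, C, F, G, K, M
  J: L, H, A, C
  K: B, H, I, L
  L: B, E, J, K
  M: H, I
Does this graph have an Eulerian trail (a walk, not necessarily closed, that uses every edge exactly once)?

Degrees: A:4, B:4, C:2, D:2, E:4, F:5, G:3, H:8, I:6, J:4, K:4, L:4, M:2
Odd-degree vertices: F, G (2 total).
The non-isolated vertices are connected and exactly 2 have odd degree, so an Eulerian trail exists (from F to G).

Yes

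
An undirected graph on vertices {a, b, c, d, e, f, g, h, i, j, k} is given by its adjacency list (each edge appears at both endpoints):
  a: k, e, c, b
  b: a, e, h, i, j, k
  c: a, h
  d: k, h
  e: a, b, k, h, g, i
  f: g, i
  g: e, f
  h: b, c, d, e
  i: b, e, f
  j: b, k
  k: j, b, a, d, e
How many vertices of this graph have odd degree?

2

Degrees: a:4, b:6, c:2, d:2, e:6, f:2, g:2, h:4, i:3, j:2, k:5
Odd-degree vertices: i, k.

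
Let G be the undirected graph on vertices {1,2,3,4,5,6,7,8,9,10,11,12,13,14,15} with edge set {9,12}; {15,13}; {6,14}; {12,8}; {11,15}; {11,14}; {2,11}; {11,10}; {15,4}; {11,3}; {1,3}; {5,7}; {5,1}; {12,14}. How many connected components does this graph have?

1

Component: {1, 2, 3, 4, 5, 6, 7, 8, 9, 10, 11, 12, 13, 14, 15}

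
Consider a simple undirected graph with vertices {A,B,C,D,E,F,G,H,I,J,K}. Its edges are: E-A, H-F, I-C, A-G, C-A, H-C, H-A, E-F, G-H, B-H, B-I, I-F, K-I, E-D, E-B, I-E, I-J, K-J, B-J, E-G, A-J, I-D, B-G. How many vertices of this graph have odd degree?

6

Degrees: A:5, B:5, C:3, D:2, E:6, F:3, G:4, H:5, I:7, J:4, K:2
Odd-degree vertices: A, B, C, F, H, I.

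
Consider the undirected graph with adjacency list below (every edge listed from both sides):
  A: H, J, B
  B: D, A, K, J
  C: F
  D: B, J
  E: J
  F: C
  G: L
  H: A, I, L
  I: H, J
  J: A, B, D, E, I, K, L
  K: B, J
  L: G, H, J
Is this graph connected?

Component: {C, F}
Component: {A, B, D, E, G, H, I, J, K, L}
There are 2 separate components, so the graph is not connected.

No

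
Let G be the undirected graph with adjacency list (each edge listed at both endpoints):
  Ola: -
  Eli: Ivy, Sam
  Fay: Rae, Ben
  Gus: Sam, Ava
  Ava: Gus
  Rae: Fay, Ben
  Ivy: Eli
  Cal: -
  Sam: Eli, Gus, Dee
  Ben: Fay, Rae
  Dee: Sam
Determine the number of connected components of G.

4

Component: {Ola}
Component: {Cal}
Component: {Fay, Rae, Ben}
Component: {Eli, Gus, Ava, Ivy, Sam, Dee}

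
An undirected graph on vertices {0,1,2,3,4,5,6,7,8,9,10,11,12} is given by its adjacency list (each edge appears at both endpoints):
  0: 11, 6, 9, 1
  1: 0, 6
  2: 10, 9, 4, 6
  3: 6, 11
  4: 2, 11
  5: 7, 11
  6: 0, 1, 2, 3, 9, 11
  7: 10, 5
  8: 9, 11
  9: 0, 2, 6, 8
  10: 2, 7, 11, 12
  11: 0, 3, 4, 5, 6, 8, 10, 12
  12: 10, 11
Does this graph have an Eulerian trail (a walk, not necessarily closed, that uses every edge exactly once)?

Degrees: 0:4, 1:2, 2:4, 3:2, 4:2, 5:2, 6:6, 7:2, 8:2, 9:4, 10:4, 11:8, 12:2
Odd-degree vertices: none (0 total).
With 0 odd-degree vertices and all edges in one connected piece, an Eulerian trail exists.

Yes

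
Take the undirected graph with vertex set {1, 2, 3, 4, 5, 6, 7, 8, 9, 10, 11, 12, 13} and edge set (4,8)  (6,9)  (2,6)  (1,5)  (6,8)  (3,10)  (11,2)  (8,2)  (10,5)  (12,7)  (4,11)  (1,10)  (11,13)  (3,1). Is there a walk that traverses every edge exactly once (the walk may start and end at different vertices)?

No

Degrees: 1:3, 2:3, 3:2, 4:2, 5:2, 6:3, 7:1, 8:3, 9:1, 10:3, 11:3, 12:1, 13:1
Odd-degree vertices: 1, 2, 6, 7, 8, 9, 10, 11, 12, 13 (10 total).
With 10 odd-degree vertices (more than two), no single trail can use every edge.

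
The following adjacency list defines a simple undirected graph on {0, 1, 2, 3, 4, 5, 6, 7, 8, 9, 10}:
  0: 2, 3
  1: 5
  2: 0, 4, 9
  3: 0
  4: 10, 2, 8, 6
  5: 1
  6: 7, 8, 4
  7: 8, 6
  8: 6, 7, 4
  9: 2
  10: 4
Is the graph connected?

Component: {1, 5}
Component: {0, 2, 3, 4, 6, 7, 8, 9, 10}
There are 2 separate components, so the graph is not connected.

No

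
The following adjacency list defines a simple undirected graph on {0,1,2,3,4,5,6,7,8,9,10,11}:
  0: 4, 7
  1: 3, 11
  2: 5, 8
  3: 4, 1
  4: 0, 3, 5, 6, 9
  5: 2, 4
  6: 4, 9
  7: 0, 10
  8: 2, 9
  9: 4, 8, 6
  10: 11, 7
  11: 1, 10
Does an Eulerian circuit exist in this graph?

No

Degrees: 0:2, 1:2, 2:2, 3:2, 4:5, 5:2, 6:2, 7:2, 8:2, 9:3, 10:2, 11:2
Vertices with odd degree: 4, 9. An Eulerian circuit requires all degrees even.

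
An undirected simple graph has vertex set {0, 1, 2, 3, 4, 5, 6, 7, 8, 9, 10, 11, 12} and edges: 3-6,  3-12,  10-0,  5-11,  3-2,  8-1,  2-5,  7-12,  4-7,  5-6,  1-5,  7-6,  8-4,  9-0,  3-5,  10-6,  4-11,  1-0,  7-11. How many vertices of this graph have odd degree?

6

Degrees: 0:3, 1:3, 2:2, 3:4, 4:3, 5:5, 6:4, 7:4, 8:2, 9:1, 10:2, 11:3, 12:2
Odd-degree vertices: 0, 1, 4, 5, 9, 11.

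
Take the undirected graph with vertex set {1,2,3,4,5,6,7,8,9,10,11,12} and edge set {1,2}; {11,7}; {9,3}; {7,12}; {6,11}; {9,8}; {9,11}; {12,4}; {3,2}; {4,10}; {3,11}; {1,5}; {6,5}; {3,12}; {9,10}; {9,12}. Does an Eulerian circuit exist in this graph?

No

Degrees: 1:2, 2:2, 3:4, 4:2, 5:2, 6:2, 7:2, 8:1, 9:5, 10:2, 11:4, 12:4
8, 9 have odd degree; an Eulerian circuit needs every degree to be even, so none exists.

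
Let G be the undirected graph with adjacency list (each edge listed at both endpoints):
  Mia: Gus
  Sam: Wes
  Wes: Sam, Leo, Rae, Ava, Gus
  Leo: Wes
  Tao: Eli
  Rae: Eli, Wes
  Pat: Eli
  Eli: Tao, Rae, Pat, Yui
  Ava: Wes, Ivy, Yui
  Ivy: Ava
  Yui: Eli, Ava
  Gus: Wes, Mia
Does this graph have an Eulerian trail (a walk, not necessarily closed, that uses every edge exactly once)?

No

Degrees: Mia:1, Sam:1, Wes:5, Leo:1, Tao:1, Rae:2, Pat:1, Eli:4, Ava:3, Ivy:1, Yui:2, Gus:2
Odd-degree vertices: Mia, Sam, Wes, Leo, Tao, Pat, Ava, Ivy (8 total).
An Eulerian trail requires 0 or 2 odd-degree vertices; here there are 8.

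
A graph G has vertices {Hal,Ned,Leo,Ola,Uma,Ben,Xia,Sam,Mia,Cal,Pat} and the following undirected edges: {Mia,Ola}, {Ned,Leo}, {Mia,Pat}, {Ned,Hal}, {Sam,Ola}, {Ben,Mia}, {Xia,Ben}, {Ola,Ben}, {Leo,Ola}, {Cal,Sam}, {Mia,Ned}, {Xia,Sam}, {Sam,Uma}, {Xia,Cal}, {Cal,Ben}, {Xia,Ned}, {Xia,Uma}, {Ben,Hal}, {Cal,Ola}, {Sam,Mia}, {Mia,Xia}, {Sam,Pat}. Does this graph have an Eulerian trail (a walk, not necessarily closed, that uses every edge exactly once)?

Yes

Degrees: Hal:2, Ned:4, Leo:2, Ola:5, Uma:2, Ben:5, Xia:6, Sam:6, Mia:6, Cal:4, Pat:2
Odd-degree vertices: Ola, Ben (2 total).
With 2 odd-degree vertices and all edges in one connected piece, an Eulerian trail exists (from Ola to Ben).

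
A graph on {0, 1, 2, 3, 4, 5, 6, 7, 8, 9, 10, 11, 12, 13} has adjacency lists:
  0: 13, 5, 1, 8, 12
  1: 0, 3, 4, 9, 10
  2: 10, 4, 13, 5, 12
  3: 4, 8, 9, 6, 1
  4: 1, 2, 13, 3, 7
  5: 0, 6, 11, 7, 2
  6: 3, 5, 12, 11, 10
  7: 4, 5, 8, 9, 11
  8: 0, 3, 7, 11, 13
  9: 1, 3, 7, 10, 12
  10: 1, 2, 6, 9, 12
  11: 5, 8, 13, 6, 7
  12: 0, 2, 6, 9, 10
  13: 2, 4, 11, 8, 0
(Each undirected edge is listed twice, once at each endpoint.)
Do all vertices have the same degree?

Yes

Degrees: 0:5, 1:5, 2:5, 3:5, 4:5, 5:5, 6:5, 7:5, 8:5, 9:5, 10:5, 11:5, 12:5, 13:5
All degrees equal 5; the graph is regular.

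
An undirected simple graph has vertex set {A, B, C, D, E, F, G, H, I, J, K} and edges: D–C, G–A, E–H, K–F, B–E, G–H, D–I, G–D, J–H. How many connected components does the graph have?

Component: {F, K}
Component: {A, B, C, D, E, G, H, I, J}

2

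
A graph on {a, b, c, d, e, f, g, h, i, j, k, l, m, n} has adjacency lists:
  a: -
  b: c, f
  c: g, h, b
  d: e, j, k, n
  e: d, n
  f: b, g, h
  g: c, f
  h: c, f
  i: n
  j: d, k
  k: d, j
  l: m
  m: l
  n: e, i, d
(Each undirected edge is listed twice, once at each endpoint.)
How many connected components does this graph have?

Component: {a}
Component: {l, m}
Component: {b, c, f, g, h}
Component: {d, e, i, j, k, n}

4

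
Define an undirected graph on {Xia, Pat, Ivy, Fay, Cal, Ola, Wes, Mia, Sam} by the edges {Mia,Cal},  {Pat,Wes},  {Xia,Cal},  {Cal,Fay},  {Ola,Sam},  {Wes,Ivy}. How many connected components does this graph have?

3

Component: {Ola, Sam}
Component: {Pat, Ivy, Wes}
Component: {Xia, Fay, Cal, Mia}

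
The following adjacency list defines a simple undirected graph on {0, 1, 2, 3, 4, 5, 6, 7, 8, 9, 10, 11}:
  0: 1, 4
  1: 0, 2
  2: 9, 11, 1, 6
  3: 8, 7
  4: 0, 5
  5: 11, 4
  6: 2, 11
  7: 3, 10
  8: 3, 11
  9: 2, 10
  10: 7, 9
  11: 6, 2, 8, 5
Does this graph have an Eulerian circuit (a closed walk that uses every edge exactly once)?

Yes

Degrees: 0:2, 1:2, 2:4, 3:2, 4:2, 5:2, 6:2, 7:2, 8:2, 9:2, 10:2, 11:4
All degrees are even and the non-isolated vertices are connected — an Eulerian circuit exists.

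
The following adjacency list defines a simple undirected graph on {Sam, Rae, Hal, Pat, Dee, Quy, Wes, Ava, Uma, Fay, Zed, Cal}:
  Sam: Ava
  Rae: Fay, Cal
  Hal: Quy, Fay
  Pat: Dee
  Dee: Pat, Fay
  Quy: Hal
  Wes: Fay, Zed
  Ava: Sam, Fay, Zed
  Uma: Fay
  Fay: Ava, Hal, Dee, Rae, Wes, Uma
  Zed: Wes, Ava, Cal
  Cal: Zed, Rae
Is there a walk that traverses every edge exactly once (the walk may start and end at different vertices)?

Degrees: Sam:1, Rae:2, Hal:2, Pat:1, Dee:2, Quy:1, Wes:2, Ava:3, Uma:1, Fay:6, Zed:3, Cal:2
Odd-degree vertices: Sam, Pat, Quy, Ava, Uma, Zed (6 total).
An Eulerian trail requires 0 or 2 odd-degree vertices; here there are 6.

No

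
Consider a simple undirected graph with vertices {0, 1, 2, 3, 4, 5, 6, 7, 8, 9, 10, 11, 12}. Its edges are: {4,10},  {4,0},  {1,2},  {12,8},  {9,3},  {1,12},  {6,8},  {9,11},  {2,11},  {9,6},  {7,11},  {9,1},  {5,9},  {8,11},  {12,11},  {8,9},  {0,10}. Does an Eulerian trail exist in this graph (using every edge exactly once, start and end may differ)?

No

Degrees: 0:2, 1:3, 2:2, 3:1, 4:2, 5:1, 6:2, 7:1, 8:4, 9:6, 10:2, 11:5, 12:3
Odd-degree vertices: 1, 3, 5, 7, 11, 12 (6 total).
An Eulerian trail requires 0 or 2 odd-degree vertices; here there are 6.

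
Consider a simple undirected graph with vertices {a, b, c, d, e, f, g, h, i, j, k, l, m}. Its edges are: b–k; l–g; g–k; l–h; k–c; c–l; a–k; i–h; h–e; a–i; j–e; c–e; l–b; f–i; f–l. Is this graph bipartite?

Partition the vertices as {d, e, i, k, l, m} vs {a, b, c, f, g, h, j}. Each listed edge has one endpoint in each part, so the graph is bipartite.

Yes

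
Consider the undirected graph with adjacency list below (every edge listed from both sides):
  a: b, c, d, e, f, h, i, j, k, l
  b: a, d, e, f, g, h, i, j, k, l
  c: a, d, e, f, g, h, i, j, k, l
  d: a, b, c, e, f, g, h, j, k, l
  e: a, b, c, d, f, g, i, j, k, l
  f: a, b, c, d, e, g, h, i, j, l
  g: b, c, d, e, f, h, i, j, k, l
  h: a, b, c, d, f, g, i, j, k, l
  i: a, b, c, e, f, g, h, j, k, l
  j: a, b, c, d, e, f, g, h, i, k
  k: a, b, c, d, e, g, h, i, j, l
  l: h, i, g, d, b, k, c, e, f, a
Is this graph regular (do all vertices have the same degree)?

Yes

Degrees: a:10, b:10, c:10, d:10, e:10, f:10, g:10, h:10, i:10, j:10, k:10, l:10
Every vertex has degree 10, so the graph is 10-regular.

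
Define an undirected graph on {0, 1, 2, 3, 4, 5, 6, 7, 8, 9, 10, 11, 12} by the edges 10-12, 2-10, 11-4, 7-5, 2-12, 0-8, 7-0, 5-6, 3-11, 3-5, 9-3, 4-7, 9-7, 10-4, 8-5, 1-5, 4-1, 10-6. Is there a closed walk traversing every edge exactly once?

No

Degrees: 0:2, 1:2, 2:2, 3:3, 4:4, 5:5, 6:2, 7:4, 8:2, 9:2, 10:4, 11:2, 12:2
Vertices with odd degree: 3, 5. An Eulerian circuit requires all degrees even.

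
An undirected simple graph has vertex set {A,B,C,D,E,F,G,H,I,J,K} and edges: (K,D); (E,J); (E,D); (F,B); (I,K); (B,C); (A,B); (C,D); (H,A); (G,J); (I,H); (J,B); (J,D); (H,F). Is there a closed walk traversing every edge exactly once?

No

Degrees: A:2, B:4, C:2, D:4, E:2, F:2, G:1, H:3, I:2, J:4, K:2
G, H have odd degree; an Eulerian circuit needs every degree to be even, so none exists.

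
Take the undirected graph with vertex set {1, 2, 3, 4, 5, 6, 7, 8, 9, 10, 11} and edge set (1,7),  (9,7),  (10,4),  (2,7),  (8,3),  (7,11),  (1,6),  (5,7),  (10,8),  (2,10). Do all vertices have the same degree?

Degrees: 1:2, 2:2, 3:1, 4:1, 5:1, 6:1, 7:5, 8:2, 9:1, 10:3, 11:1
Degrees are not all equal (e.g. deg(3)=1 but deg(7)=5); not regular.

No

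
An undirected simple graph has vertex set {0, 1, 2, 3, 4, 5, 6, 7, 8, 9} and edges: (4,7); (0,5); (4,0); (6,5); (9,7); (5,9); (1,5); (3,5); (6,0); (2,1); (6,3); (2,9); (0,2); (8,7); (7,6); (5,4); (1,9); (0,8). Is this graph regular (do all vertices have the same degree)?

Degrees: 0:5, 1:3, 2:3, 3:2, 4:3, 5:6, 6:4, 7:4, 8:2, 9:4
Degrees are not all equal (e.g. deg(3)=2 but deg(5)=6); not regular.

No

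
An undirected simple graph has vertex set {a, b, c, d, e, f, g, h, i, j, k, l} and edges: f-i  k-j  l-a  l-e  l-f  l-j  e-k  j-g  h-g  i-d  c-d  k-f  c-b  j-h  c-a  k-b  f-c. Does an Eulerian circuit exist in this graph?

Yes

Degrees: a:2, b:2, c:4, d:2, e:2, f:4, g:2, h:2, i:2, j:4, k:4, l:4
Every vertex has even degree and the edges form a single connected piece, so an Eulerian circuit exists.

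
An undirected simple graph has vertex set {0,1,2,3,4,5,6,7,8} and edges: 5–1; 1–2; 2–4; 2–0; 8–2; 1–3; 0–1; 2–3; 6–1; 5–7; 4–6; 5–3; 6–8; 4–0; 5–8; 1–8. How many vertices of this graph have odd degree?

Degrees: 0:3, 1:6, 2:5, 3:3, 4:3, 5:4, 6:3, 7:1, 8:4
Odd-degree vertices: 0, 2, 3, 4, 6, 7.

6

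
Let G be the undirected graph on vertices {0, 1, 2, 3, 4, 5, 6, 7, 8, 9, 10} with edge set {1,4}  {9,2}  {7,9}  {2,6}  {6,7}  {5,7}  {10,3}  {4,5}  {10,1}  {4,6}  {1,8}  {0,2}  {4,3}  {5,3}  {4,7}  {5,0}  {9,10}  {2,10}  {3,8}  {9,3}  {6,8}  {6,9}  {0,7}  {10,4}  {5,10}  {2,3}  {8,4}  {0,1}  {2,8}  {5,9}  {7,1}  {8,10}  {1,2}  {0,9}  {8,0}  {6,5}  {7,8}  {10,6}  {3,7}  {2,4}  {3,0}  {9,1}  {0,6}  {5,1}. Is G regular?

Yes

Degrees: 0:8, 1:8, 2:8, 3:8, 4:8, 5:8, 6:8, 7:8, 8:8, 9:8, 10:8
All degrees equal 8; the graph is regular.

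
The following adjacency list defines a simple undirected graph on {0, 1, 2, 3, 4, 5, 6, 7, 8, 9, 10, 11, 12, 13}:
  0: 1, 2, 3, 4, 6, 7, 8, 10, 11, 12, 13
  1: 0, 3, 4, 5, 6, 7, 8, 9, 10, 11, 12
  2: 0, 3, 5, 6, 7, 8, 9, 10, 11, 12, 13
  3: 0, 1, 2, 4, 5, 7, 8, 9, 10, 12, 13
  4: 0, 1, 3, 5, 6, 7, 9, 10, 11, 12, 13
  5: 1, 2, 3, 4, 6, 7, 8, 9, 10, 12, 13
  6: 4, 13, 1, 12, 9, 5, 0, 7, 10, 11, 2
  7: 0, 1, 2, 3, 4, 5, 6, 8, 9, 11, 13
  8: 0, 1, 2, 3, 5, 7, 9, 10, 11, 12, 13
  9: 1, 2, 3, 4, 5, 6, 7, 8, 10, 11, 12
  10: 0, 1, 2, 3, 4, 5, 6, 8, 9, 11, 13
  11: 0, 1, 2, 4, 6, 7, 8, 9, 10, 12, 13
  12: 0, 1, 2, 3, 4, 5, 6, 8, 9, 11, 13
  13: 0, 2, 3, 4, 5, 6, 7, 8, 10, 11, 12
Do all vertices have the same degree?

Yes

Degrees: 0:11, 1:11, 2:11, 3:11, 4:11, 5:11, 6:11, 7:11, 8:11, 9:11, 10:11, 11:11, 12:11, 13:11
All degrees equal 11; the graph is regular.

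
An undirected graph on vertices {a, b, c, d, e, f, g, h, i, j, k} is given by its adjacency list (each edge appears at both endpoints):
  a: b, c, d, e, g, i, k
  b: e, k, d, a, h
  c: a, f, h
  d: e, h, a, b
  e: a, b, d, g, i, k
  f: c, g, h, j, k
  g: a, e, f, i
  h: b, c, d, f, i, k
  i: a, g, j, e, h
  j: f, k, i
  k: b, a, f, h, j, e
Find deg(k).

Neighbors of k: a, b, e, f, h, j.

6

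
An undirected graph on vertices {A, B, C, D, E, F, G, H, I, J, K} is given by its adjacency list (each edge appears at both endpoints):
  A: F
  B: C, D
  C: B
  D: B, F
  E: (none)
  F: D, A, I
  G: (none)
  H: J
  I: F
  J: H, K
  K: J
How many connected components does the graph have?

4

Component: {E}
Component: {G}
Component: {H, J, K}
Component: {A, B, C, D, F, I}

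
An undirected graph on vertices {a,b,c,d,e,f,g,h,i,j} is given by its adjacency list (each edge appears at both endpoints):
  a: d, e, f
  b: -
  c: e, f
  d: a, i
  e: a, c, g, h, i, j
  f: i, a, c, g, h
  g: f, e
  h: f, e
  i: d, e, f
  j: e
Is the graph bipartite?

A valid 2-coloring puts {b, d, e, f} on one side and {a, c, g, h, i, j} on the other; every edge crosses between the two sides.

Yes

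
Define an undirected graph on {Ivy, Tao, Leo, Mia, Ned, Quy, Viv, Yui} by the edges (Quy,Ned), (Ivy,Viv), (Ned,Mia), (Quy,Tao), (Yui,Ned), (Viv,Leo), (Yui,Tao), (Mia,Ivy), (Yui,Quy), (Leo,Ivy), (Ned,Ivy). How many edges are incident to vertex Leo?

Neighbors of Leo: Ivy, Viv.

2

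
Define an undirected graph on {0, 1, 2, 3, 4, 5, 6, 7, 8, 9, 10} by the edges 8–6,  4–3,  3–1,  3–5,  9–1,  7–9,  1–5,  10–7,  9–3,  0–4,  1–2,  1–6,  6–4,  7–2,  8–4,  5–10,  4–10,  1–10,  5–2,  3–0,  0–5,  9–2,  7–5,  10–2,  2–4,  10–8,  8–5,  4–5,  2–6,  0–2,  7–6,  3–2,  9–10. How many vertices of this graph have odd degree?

Degrees: 0:4, 1:6, 2:9, 3:6, 4:7, 5:8, 6:5, 7:5, 8:4, 9:5, 10:7
Odd-degree vertices: 2, 4, 6, 7, 9, 10.

6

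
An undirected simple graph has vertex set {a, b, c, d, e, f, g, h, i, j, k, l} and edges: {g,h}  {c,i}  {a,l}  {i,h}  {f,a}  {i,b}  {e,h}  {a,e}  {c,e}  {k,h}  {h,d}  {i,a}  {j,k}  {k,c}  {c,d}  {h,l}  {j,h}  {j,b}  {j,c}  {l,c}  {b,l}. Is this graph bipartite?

The cycle j-k-h-j has length 3, which is odd, so the graph is not bipartite.

No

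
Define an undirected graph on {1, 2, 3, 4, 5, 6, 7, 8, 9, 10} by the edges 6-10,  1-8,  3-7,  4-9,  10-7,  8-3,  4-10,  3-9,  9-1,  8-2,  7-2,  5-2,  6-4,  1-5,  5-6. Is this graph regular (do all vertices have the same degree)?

Degrees: 1:3, 2:3, 3:3, 4:3, 5:3, 6:3, 7:3, 8:3, 9:3, 10:3
All degrees equal 3; the graph is regular.

Yes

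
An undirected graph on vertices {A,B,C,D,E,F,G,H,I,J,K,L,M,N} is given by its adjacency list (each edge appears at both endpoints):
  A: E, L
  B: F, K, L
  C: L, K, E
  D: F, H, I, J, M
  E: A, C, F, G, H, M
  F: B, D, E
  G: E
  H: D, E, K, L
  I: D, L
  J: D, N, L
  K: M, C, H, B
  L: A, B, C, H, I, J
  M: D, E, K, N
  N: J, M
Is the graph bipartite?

F-B-K-H-D-F is an odd cycle (length 5), and a bipartite graph can contain only even cycles.

No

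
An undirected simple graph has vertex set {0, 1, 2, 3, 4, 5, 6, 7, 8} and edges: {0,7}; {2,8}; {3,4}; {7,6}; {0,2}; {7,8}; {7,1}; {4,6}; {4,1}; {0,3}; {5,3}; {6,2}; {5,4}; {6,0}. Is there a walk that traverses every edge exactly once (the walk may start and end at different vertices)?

Yes

Degrees: 0:4, 1:2, 2:3, 3:3, 4:4, 5:2, 6:4, 7:4, 8:2
Odd-degree vertices: 2, 3 (2 total).
The non-isolated vertices are connected and exactly 2 have odd degree, so an Eulerian trail exists (from 2 to 3).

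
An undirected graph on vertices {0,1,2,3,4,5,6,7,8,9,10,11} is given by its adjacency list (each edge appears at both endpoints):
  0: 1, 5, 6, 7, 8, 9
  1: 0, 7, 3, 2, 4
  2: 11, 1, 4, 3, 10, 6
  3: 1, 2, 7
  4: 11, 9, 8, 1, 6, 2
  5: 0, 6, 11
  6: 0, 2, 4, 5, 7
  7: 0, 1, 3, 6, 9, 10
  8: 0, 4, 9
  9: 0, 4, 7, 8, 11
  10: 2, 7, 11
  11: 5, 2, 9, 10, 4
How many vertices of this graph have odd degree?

Degrees: 0:6, 1:5, 2:6, 3:3, 4:6, 5:3, 6:5, 7:6, 8:3, 9:5, 10:3, 11:5
Odd-degree vertices: 1, 3, 5, 6, 8, 9, 10, 11.

8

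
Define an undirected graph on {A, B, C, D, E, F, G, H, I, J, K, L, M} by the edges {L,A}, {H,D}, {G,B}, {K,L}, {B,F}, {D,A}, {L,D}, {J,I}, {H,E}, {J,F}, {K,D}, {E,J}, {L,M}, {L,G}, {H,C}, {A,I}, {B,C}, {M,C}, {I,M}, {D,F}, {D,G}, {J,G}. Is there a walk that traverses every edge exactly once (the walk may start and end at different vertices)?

No

Degrees: A:3, B:3, C:3, D:6, E:2, F:3, G:4, H:3, I:3, J:4, K:2, L:5, M:3
Odd-degree vertices: A, B, C, F, H, I, L, M (8 total).
An Eulerian trail requires 0 or 2 odd-degree vertices; here there are 8.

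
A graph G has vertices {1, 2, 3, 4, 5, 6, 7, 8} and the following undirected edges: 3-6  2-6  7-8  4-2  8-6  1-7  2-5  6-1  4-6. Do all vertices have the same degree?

Degrees: 1:2, 2:3, 3:1, 4:2, 5:1, 6:5, 7:2, 8:2
Degrees are not all equal (e.g. deg(3)=1 but deg(6)=5); not regular.

No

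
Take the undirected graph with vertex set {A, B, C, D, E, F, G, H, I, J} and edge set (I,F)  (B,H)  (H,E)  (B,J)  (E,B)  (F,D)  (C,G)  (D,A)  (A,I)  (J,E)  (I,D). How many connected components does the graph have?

3

Component: {C, G}
Component: {A, D, F, I}
Component: {B, E, H, J}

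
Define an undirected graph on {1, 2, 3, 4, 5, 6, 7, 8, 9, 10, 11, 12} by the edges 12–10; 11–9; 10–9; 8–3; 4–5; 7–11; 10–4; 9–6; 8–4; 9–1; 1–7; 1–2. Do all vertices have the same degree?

No

Degrees: 1:3, 2:1, 3:1, 4:3, 5:1, 6:1, 7:2, 8:2, 9:4, 10:3, 11:2, 12:1
Vertex 2 has degree 1 while 9 has degree 4, so the graph is not regular.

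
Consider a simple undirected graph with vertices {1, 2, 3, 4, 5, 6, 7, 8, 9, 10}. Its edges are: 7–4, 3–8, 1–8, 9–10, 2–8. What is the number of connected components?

Component: {5}
Component: {6}
Component: {4, 7}
Component: {9, 10}
Component: {1, 2, 3, 8}

5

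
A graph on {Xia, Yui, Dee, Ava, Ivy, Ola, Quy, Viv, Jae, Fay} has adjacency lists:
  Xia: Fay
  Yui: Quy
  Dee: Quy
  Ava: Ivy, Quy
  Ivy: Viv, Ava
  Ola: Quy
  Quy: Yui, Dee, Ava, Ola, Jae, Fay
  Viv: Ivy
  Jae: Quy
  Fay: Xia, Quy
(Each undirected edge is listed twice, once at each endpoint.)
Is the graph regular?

No

Degrees: Xia:1, Yui:1, Dee:1, Ava:2, Ivy:2, Ola:1, Quy:6, Viv:1, Jae:1, Fay:2
Vertex Xia has degree 1 while Quy has degree 6, so the graph is not regular.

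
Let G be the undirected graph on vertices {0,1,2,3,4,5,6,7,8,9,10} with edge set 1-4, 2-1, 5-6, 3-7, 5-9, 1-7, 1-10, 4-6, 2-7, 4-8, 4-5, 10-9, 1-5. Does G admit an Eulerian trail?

Degrees: 0:0, 1:5, 2:2, 3:1, 4:4, 5:4, 6:2, 7:3, 8:1, 9:2, 10:2
Odd-degree vertices: 1, 3, 7, 8 (4 total).
With 4 odd-degree vertices (more than two), no single trail can use every edge.

No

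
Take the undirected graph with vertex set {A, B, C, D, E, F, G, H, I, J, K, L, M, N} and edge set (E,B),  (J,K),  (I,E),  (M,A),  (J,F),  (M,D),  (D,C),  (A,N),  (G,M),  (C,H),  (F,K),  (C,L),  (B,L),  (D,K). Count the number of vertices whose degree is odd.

Degrees: A:2, B:2, C:3, D:3, E:2, F:2, G:1, H:1, I:1, J:2, K:3, L:2, M:3, N:1
Odd-degree vertices: C, D, G, H, I, K, M, N.

8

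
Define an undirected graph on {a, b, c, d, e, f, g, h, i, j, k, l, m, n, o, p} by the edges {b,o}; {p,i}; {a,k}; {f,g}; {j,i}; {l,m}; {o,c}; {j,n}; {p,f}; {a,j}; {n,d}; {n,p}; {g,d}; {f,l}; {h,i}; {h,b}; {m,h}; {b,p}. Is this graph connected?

No

Component: {e}
Component: {a, b, c, d, f, g, h, i, j, k, l, m, n, o, p}
There are 2 separate components, so the graph is not connected.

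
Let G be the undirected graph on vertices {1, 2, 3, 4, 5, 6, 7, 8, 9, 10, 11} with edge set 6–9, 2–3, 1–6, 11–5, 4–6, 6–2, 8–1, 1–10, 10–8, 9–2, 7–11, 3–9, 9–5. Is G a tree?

No

|V| = 11, |E| = 13.
Connected but with 13 > 10 edges, so it has a cycle and is not a tree.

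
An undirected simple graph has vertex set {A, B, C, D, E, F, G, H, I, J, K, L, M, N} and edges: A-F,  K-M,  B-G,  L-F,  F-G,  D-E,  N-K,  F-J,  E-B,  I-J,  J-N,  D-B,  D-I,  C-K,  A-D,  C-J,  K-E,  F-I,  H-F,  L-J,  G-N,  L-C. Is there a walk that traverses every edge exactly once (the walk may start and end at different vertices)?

No

Degrees: A:2, B:3, C:3, D:4, E:3, F:6, G:3, H:1, I:3, J:5, K:4, L:3, M:1, N:3
Odd-degree vertices: B, C, E, G, H, I, J, L, M, N (10 total).
An Eulerian trail requires 0 or 2 odd-degree vertices; here there are 10.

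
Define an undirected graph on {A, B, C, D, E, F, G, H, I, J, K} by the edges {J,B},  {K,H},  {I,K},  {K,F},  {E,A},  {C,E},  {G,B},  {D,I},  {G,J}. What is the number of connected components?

3

Component: {A, C, E}
Component: {B, G, J}
Component: {D, F, H, I, K}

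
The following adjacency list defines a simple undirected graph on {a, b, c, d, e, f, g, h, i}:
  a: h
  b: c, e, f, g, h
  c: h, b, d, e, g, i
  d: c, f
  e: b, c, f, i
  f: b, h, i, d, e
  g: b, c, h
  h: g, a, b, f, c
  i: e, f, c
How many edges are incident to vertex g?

Neighbors of g: b, c, h.

3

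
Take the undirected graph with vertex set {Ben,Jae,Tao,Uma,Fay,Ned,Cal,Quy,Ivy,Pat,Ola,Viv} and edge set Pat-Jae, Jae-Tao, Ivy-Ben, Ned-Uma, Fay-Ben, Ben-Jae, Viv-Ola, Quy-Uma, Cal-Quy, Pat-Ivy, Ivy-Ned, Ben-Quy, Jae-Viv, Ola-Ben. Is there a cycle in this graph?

The graph has 12 vertices, 14 edges, and 1 connected component.
Since 14 > 12 - 1, a cycle must exist; for instance Ben-Jae-Pat-Ivy-Ben.

Yes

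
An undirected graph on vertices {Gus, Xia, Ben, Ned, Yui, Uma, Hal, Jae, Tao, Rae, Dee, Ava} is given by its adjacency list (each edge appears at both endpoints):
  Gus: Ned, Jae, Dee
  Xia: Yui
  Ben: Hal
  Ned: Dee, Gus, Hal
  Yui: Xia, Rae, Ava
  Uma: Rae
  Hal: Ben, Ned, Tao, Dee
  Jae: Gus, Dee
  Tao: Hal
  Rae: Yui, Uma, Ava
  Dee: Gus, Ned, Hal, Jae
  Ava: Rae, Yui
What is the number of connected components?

Component: {Xia, Yui, Uma, Rae, Ava}
Component: {Gus, Ben, Ned, Hal, Jae, Tao, Dee}

2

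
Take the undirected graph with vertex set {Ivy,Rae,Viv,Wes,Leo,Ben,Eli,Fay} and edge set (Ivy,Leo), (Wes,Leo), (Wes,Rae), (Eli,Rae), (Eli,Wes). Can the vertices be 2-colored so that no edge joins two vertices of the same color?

No

The cycle Wes-Rae-Eli-Wes has length 3, which is odd, so the graph is not bipartite.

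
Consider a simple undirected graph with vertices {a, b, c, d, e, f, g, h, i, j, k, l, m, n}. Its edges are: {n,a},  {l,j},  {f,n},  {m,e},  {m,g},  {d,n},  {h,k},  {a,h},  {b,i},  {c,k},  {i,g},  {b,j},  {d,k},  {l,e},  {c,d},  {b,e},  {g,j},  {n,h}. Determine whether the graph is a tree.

No

|V| = 14, |E| = 18.
It splits into 2 components, so it cannot be a tree.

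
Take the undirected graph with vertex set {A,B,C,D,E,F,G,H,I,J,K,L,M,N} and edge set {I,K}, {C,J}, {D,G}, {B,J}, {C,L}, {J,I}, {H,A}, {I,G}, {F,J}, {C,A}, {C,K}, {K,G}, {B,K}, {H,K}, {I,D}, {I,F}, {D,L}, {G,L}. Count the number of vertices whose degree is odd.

Degrees: A:2, B:2, C:4, D:3, E:0, F:2, G:4, H:2, I:5, J:4, K:5, L:3, M:0, N:0
Odd-degree vertices: D, I, K, L.

4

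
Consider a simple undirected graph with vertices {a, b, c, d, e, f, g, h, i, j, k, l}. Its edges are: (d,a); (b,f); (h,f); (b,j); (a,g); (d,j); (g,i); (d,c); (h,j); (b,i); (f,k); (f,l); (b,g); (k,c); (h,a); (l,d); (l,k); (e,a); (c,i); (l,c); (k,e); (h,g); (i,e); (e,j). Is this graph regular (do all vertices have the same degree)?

Yes

Degrees: a:4, b:4, c:4, d:4, e:4, f:4, g:4, h:4, i:4, j:4, k:4, l:4
Every vertex has degree 4, so the graph is 4-regular.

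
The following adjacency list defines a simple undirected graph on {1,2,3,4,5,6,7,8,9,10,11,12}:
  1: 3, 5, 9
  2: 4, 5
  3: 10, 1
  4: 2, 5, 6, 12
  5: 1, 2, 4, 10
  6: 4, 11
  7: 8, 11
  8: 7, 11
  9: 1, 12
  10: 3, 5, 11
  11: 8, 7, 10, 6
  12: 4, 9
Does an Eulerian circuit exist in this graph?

No

Degrees: 1:3, 2:2, 3:2, 4:4, 5:4, 6:2, 7:2, 8:2, 9:2, 10:3, 11:4, 12:2
Vertices with odd degree: 1, 10. An Eulerian circuit requires all degrees even.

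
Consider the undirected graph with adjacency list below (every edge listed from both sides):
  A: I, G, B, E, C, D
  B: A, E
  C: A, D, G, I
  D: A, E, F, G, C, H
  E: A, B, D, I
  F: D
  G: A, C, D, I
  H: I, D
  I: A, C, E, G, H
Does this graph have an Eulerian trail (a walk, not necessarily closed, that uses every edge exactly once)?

Yes

Degrees: A:6, B:2, C:4, D:6, E:4, F:1, G:4, H:2, I:5
Odd-degree vertices: F, I (2 total).
With 2 odd-degree vertices and all edges in one connected piece, an Eulerian trail exists (from F to I).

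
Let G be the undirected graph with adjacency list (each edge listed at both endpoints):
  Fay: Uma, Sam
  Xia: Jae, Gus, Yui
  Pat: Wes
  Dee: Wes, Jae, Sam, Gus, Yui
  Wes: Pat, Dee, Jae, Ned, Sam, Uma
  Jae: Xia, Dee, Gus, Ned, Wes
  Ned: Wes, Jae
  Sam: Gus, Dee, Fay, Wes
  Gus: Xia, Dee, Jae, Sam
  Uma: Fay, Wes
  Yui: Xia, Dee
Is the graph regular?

Degrees: Fay:2, Xia:3, Pat:1, Dee:5, Wes:6, Jae:5, Ned:2, Sam:4, Gus:4, Uma:2, Yui:2
Degrees are not all equal (e.g. deg(Pat)=1 but deg(Wes)=6); not regular.

No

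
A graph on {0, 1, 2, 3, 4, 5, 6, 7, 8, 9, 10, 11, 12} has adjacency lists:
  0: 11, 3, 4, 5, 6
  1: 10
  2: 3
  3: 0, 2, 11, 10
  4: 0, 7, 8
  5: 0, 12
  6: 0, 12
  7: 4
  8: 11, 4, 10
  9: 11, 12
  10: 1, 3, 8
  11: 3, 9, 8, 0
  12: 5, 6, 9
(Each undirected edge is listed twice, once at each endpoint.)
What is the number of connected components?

1

Component: {0, 1, 2, 3, 4, 5, 6, 7, 8, 9, 10, 11, 12}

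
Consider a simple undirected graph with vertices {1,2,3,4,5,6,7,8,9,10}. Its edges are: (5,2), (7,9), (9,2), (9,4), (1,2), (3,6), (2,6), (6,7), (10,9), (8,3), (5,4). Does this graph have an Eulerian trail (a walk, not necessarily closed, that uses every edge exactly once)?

No

Degrees: 1:1, 2:4, 3:2, 4:2, 5:2, 6:3, 7:2, 8:1, 9:4, 10:1
Odd-degree vertices: 1, 6, 8, 10 (4 total).
With 4 odd-degree vertices (more than two), no single trail can use every edge.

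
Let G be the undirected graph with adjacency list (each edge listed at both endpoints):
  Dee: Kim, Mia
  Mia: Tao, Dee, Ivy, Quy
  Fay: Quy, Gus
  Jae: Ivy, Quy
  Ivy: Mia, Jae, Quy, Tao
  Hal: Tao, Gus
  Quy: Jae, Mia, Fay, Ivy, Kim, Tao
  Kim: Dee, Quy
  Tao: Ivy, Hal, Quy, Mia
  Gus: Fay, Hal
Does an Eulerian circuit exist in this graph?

Degrees: Dee:2, Mia:4, Fay:2, Jae:2, Ivy:4, Hal:2, Quy:6, Kim:2, Tao:4, Gus:2
Every vertex has even degree and the edges form a single connected piece, so an Eulerian circuit exists.

Yes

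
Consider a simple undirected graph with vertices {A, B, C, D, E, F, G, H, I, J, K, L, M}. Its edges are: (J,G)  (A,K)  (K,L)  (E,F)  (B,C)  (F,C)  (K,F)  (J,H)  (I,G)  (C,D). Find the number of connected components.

3

Component: {M}
Component: {G, H, I, J}
Component: {A, B, C, D, E, F, K, L}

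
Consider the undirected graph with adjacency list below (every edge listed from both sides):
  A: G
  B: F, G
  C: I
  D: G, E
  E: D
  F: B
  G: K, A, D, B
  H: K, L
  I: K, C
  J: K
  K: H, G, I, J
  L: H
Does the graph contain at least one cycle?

No

The graph has 12 vertices, 11 edges, and 1 connected component.
A forest on 12 vertices with 1 component has exactly 11 edges, which matches — so no cycle.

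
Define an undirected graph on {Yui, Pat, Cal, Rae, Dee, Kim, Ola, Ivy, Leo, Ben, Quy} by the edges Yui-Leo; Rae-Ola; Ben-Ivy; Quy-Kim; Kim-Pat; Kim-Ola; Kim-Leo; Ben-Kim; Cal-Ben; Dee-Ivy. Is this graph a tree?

Yes

The graph has 11 vertices and 10 edges.
Connected and |E| = |V| - 1, which characterizes a tree.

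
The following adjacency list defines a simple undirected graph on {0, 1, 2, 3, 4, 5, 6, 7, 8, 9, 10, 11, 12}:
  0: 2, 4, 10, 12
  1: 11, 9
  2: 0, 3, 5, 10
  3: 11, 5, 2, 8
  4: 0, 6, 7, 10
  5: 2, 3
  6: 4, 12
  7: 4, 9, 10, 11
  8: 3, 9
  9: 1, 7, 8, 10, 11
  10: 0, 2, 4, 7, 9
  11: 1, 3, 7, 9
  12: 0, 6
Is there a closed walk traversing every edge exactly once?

Degrees: 0:4, 1:2, 2:4, 3:4, 4:4, 5:2, 6:2, 7:4, 8:2, 9:5, 10:5, 11:4, 12:2
9, 10 have odd degree; an Eulerian circuit needs every degree to be even, so none exists.

No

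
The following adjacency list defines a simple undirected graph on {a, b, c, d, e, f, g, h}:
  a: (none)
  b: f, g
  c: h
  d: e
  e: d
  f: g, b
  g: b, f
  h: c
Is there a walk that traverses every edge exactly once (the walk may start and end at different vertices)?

No

Degrees: a:0, b:2, c:1, d:1, e:1, f:2, g:2, h:1
Odd-degree vertices: c, d, e, h (4 total).
An Eulerian trail requires 0 or 2 odd-degree vertices; here there are 4.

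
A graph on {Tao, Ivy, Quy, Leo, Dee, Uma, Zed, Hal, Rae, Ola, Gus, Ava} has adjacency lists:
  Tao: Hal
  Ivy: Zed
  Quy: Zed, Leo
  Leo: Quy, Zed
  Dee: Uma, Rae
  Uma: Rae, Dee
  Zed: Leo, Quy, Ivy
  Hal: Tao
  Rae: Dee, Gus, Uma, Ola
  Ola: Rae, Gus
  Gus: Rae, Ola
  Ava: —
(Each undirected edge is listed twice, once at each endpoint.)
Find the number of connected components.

4

Component: {Ava}
Component: {Tao, Hal}
Component: {Ivy, Quy, Leo, Zed}
Component: {Dee, Uma, Rae, Ola, Gus}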